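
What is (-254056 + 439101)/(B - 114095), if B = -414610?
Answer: -37009/105741 ≈ -0.35000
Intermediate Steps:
(-254056 + 439101)/(B - 114095) = (-254056 + 439101)/(-414610 - 114095) = 185045/(-528705) = 185045*(-1/528705) = -37009/105741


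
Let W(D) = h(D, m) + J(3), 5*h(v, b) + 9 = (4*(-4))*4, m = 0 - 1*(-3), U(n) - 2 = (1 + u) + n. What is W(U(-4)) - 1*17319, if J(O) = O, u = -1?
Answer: -86653/5 ≈ -17331.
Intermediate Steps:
U(n) = 2 + n (U(n) = 2 + ((1 - 1) + n) = 2 + (0 + n) = 2 + n)
m = 3 (m = 0 + 3 = 3)
h(v, b) = -73/5 (h(v, b) = -9/5 + ((4*(-4))*4)/5 = -9/5 + (-16*4)/5 = -9/5 + (⅕)*(-64) = -9/5 - 64/5 = -73/5)
W(D) = -58/5 (W(D) = -73/5 + 3 = -58/5)
W(U(-4)) - 1*17319 = -58/5 - 1*17319 = -58/5 - 17319 = -86653/5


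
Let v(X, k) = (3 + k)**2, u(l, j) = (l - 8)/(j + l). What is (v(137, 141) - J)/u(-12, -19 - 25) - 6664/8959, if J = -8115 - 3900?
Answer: 241634918/2635 ≈ 91702.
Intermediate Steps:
J = -12015
u(l, j) = (-8 + l)/(j + l)
(v(137, 141) - J)/u(-12, -19 - 25) - 6664/8959 = ((3 + 141)**2 - 1*(-12015))/(((-8 - 12)/((-19 - 25) - 12))) - 6664/8959 = (144**2 + 12015)/((-20/(-44 - 12))) - 6664*1/8959 = (20736 + 12015)/((-20/(-56))) - 392/527 = 32751/((-1/56*(-20))) - 392/527 = 32751/(5/14) - 392/527 = 32751*(14/5) - 392/527 = 458514/5 - 392/527 = 241634918/2635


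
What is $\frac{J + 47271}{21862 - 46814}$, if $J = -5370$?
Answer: $- \frac{41901}{24952} \approx -1.6793$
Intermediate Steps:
$\frac{J + 47271}{21862 - 46814} = \frac{-5370 + 47271}{21862 - 46814} = \frac{41901}{-24952} = 41901 \left(- \frac{1}{24952}\right) = - \frac{41901}{24952}$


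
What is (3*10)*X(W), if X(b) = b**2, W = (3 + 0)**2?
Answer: 2430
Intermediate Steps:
W = 9 (W = 3**2 = 9)
(3*10)*X(W) = (3*10)*9**2 = 30*81 = 2430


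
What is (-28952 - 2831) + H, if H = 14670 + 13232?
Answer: -3881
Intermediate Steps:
H = 27902
(-28952 - 2831) + H = (-28952 - 2831) + 27902 = -31783 + 27902 = -3881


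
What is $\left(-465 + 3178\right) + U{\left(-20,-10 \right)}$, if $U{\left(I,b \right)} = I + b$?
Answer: $2683$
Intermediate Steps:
$\left(-465 + 3178\right) + U{\left(-20,-10 \right)} = \left(-465 + 3178\right) - 30 = 2713 - 30 = 2683$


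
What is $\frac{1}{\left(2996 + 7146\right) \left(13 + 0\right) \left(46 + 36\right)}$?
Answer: $\frac{1}{10811372} \approx 9.2495 \cdot 10^{-8}$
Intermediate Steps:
$\frac{1}{\left(2996 + 7146\right) \left(13 + 0\right) \left(46 + 36\right)} = \frac{1}{10142 \cdot 13 \cdot 82} = \frac{1}{10142 \cdot 1066} = \frac{1}{10142} \cdot \frac{1}{1066} = \frac{1}{10811372}$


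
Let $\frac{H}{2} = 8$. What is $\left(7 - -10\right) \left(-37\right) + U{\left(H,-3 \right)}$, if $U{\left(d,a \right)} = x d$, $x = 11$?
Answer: $-453$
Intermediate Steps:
$H = 16$ ($H = 2 \cdot 8 = 16$)
$U{\left(d,a \right)} = 11 d$
$\left(7 - -10\right) \left(-37\right) + U{\left(H,-3 \right)} = \left(7 - -10\right) \left(-37\right) + 11 \cdot 16 = \left(7 + 10\right) \left(-37\right) + 176 = 17 \left(-37\right) + 176 = -629 + 176 = -453$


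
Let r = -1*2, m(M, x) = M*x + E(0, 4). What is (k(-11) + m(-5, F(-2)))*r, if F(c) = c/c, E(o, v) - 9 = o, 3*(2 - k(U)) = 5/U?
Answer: -406/33 ≈ -12.303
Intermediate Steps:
k(U) = 2 - 5/(3*U)
E(o, v) = 9 + o
F(c) = 1
m(M, x) = 9 + M*x (m(M, x) = M*x + (9 + 0) = M*x + 9 = 9 + M*x)
r = -2
(k(-11) + m(-5, F(-2)))*r = ((2 - 5/3/(-11)) + (9 - 5*1))*(-2) = ((2 - 5/3*(-1/11)) + (9 - 5))*(-2) = ((2 + 5/33) + 4)*(-2) = (71/33 + 4)*(-2) = (203/33)*(-2) = -406/33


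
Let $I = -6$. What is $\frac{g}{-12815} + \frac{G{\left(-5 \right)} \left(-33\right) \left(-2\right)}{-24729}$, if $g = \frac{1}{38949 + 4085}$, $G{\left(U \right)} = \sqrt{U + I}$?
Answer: $- \frac{1}{551480710} - \frac{22 i \sqrt{11}}{8243} \approx -1.8133 \cdot 10^{-9} - 0.0088518 i$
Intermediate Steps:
$G{\left(U \right)} = \sqrt{-6 + U}$ ($G{\left(U \right)} = \sqrt{U - 6} = \sqrt{-6 + U}$)
$g = \frac{1}{43034} \approx 2.3237 \cdot 10^{-5}$
$\frac{g}{-12815} + \frac{G{\left(-5 \right)} \left(-33\right) \left(-2\right)}{-24729} = \frac{1}{43034 \left(-12815\right)} + \frac{\sqrt{-6 - 5} \left(-33\right) \left(-2\right)}{-24729} = \frac{1}{43034} \left(- \frac{1}{12815}\right) + \sqrt{-11} \left(-33\right) \left(-2\right) \left(- \frac{1}{24729}\right) = - \frac{1}{551480710} + i \sqrt{11} \left(-33\right) \left(-2\right) \left(- \frac{1}{24729}\right) = - \frac{1}{551480710} + - 33 i \sqrt{11} \left(-2\right) \left(- \frac{1}{24729}\right) = - \frac{1}{551480710} + 66 i \sqrt{11} \left(- \frac{1}{24729}\right) = - \frac{1}{551480710} - \frac{22 i \sqrt{11}}{8243}$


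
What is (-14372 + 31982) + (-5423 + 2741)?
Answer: 14928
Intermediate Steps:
(-14372 + 31982) + (-5423 + 2741) = 17610 - 2682 = 14928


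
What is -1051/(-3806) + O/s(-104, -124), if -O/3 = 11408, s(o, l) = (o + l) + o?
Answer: 32651369/315898 ≈ 103.36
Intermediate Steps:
s(o, l) = l + 2*o (s(o, l) = (l + o) + o = l + 2*o)
O = -34224 (O = -3*11408 = -34224)
-1051/(-3806) + O/s(-104, -124) = -1051/(-3806) - 34224/(-124 + 2*(-104)) = -1051*(-1/3806) - 34224/(-124 - 208) = 1051/3806 - 34224/(-332) = 1051/3806 - 34224*(-1/332) = 1051/3806 + 8556/83 = 32651369/315898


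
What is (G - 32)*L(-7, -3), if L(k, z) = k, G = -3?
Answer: 245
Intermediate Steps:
(G - 32)*L(-7, -3) = (-3 - 32)*(-7) = -35*(-7) = 245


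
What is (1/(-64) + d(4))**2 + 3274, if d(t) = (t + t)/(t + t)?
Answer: 13414273/4096 ≈ 3275.0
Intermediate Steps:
d(t) = 1 (d(t) = (2*t)/((2*t)) = (2*t)*(1/(2*t)) = 1)
(1/(-64) + d(4))**2 + 3274 = (1/(-64) + 1)**2 + 3274 = (-1/64 + 1)**2 + 3274 = (63/64)**2 + 3274 = 3969/4096 + 3274 = 13414273/4096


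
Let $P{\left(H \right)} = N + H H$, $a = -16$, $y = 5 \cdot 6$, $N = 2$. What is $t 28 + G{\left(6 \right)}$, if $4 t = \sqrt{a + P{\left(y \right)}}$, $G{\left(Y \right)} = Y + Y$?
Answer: $12 + 7 \sqrt{886} \approx 220.36$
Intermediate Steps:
$y = 30$
$P{\left(H \right)} = 2 + H^{2}$ ($P{\left(H \right)} = 2 + H H = 2 + H^{2}$)
$G{\left(Y \right)} = 2 Y$
$t = \frac{\sqrt{886}}{4}$ ($t = \frac{\sqrt{-16 + \left(2 + 30^{2}\right)}}{4} = \frac{\sqrt{-16 + \left(2 + 900\right)}}{4} = \frac{\sqrt{-16 + 902}}{4} = \frac{\sqrt{886}}{4} \approx 7.4414$)
$t 28 + G{\left(6 \right)} = \frac{\sqrt{886}}{4} \cdot 28 + 2 \cdot 6 = 7 \sqrt{886} + 12 = 12 + 7 \sqrt{886}$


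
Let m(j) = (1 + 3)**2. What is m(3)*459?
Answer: 7344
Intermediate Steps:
m(j) = 16 (m(j) = 4**2 = 16)
m(3)*459 = 16*459 = 7344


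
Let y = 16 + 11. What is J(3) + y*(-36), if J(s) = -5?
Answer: -977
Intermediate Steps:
y = 27
J(3) + y*(-36) = -5 + 27*(-36) = -5 - 972 = -977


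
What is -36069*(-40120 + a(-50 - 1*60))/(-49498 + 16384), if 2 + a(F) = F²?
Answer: -168454253/5519 ≈ -30523.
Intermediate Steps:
a(F) = -2 + F²
-36069*(-40120 + a(-50 - 1*60))/(-49498 + 16384) = -36069*(-40120 + (-2 + (-50 - 1*60)²))/(-49498 + 16384) = -(241193403/5519 - 12023*(-50 - 60)²/11038) = -36069/((-33114/(-40120 + (-2 + (-110)²)))) = -36069/((-33114/(-40120 + (-2 + 12100)))) = -36069/((-33114/(-40120 + 12098))) = -36069/((-33114/(-28022))) = -36069/((-33114*(-1/28022))) = -36069/16557/14011 = -36069*14011/16557 = -168454253/5519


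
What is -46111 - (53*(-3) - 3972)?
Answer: -41980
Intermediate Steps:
-46111 - (53*(-3) - 3972) = -46111 - (-159 - 3972) = -46111 - 1*(-4131) = -46111 + 4131 = -41980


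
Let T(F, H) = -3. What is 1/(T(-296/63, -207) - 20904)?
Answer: -1/20907 ≈ -4.7831e-5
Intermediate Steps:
1/(T(-296/63, -207) - 20904) = 1/(-3 - 20904) = 1/(-20907) = -1/20907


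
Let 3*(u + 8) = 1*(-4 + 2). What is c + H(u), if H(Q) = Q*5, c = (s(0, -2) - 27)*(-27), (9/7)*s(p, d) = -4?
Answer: 2309/3 ≈ 769.67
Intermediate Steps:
s(p, d) = -28/9 (s(p, d) = (7/9)*(-4) = -28/9)
u = -26/3 (u = -8 + (1*(-4 + 2))/3 = -8 + (1*(-2))/3 = -8 + (⅓)*(-2) = -8 - ⅔ = -26/3 ≈ -8.6667)
c = 813 (c = (-28/9 - 27)*(-27) = -271/9*(-27) = 813)
H(Q) = 5*Q
c + H(u) = 813 + 5*(-26/3) = 813 - 130/3 = 2309/3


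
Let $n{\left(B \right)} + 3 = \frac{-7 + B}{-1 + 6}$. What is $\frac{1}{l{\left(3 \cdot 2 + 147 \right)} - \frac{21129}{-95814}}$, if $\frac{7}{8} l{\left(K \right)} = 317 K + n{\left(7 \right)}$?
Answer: $\frac{223566}{12391482293} \approx 1.8042 \cdot 10^{-5}$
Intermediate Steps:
$n{\left(B \right)} = - \frac{22}{5} + \frac{B}{5}$ ($n{\left(B \right)} = -3 + \frac{-7 + B}{-1 + 6} = -3 + \frac{-7 + B}{5} = -3 + \left(-7 + B\right) \frac{1}{5} = -3 + \left(- \frac{7}{5} + \frac{B}{5}\right) = - \frac{22}{5} + \frac{B}{5}$)
$l{\left(K \right)} = - \frac{24}{7} + \frac{2536 K}{7}$ ($l{\left(K \right)} = \frac{8 \left(317 K + \left(- \frac{22}{5} + \frac{1}{5} \cdot 7\right)\right)}{7} = \frac{8 \left(317 K + \left(- \frac{22}{5} + \frac{7}{5}\right)\right)}{7} = \frac{8 \left(317 K - 3\right)}{7} = \frac{8 \left(-3 + 317 K\right)}{7} = - \frac{24}{7} + \frac{2536 K}{7}$)
$\frac{1}{l{\left(3 \cdot 2 + 147 \right)} - \frac{21129}{-95814}} = \frac{1}{\left(- \frac{24}{7} + \frac{2536 \left(3 \cdot 2 + 147\right)}{7}\right) - \frac{21129}{-95814}} = \frac{1}{\left(- \frac{24}{7} + \frac{2536 \left(6 + 147\right)}{7}\right) - - \frac{7043}{31938}} = \frac{1}{\left(- \frac{24}{7} + \frac{2536}{7} \cdot 153\right) + \frac{7043}{31938}} = \frac{1}{\left(- \frac{24}{7} + \frac{388008}{7}\right) + \frac{7043}{31938}} = \frac{1}{\frac{387984}{7} + \frac{7043}{31938}} = \frac{1}{\frac{12391482293}{223566}} = \frac{223566}{12391482293}$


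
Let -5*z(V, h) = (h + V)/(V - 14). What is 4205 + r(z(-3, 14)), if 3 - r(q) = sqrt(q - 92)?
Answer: 4208 - I*sqrt(663765)/85 ≈ 4208.0 - 9.5849*I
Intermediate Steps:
z(V, h) = -(V + h)/(5*(-14 + V)) (z(V, h) = -(h + V)/(5*(V - 14)) = -(V + h)/(5*(-14 + V)))
r(q) = 3 - sqrt(-92 + q) (r(q) = 3 - sqrt(q - 92) = 3 - sqrt(-92 + q))
4205 + r(z(-3, 14)) = 4205 + (3 - sqrt(-92 + (-1*(-3) - 1*14)/(5*(-14 - 3)))) = 4205 + (3 - sqrt(-92 + (1/5)*(3 - 14)/(-17))) = 4205 + (3 - sqrt(-92 + (1/5)*(-1/17)*(-11))) = 4205 + (3 - sqrt(-92 + 11/85)) = 4205 + (3 - sqrt(-7809/85)) = 4205 + (3 - I*sqrt(663765)/85) = 4208 - I*sqrt(663765)/85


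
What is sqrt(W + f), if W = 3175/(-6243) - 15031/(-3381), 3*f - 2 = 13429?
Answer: sqrt(502996271266443)/335041 ≈ 66.940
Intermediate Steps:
f = 4477 (f = 2/3 + (1/3)*13429 = 2/3 + 13429/3 = 4477)
W = 9233762/2345287 (W = 3175*(-1/6243) - 15031*(-1/3381) = -3175/6243 + 15031/3381 = 9233762/2345287 ≈ 3.9372)
sqrt(W + f) = sqrt(9233762/2345287 + 4477) = sqrt(10509083661/2345287) = sqrt(502996271266443)/335041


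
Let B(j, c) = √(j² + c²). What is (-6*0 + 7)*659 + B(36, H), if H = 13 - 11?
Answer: 4613 + 10*√13 ≈ 4649.1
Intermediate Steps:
H = 2
B(j, c) = √(c² + j²)
(-6*0 + 7)*659 + B(36, H) = (-6*0 + 7)*659 + √(2² + 36²) = (0 + 7)*659 + √(4 + 1296) = 7*659 + √1300 = 4613 + 10*√13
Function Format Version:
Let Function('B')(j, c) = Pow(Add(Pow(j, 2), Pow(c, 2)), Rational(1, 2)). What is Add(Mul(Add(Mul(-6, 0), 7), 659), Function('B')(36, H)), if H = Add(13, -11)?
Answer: Add(4613, Mul(10, Pow(13, Rational(1, 2)))) ≈ 4649.1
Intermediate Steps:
H = 2
Function('B')(j, c) = Pow(Add(Pow(c, 2), Pow(j, 2)), Rational(1, 2))
Add(Mul(Add(Mul(-6, 0), 7), 659), Function('B')(36, H)) = Add(Mul(Add(Mul(-6, 0), 7), 659), Pow(Add(Pow(2, 2), Pow(36, 2)), Rational(1, 2))) = Add(Mul(Add(0, 7), 659), Pow(Add(4, 1296), Rational(1, 2))) = Add(Mul(7, 659), Pow(1300, Rational(1, 2))) = Add(4613, Mul(10, Pow(13, Rational(1, 2))))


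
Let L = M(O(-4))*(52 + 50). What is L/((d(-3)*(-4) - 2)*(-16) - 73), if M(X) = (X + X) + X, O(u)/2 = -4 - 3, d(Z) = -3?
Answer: 4284/233 ≈ 18.386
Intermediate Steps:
O(u) = -14 (O(u) = 2*(-4 - 3) = 2*(-7) = -14)
M(X) = 3*X (M(X) = 2*X + X = 3*X)
L = -4284 (L = (3*(-14))*(52 + 50) = -42*102 = -4284)
L/((d(-3)*(-4) - 2)*(-16) - 73) = -4284/((-3*(-4) - 2)*(-16) - 73) = -4284/((12 - 2)*(-16) - 73) = -4284/(10*(-16) - 73) = -4284/(-160 - 73) = -4284/(-233) = -4284*(-1/233) = 4284/233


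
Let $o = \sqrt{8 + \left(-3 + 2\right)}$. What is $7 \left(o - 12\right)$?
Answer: $-84 + 7 \sqrt{7} \approx -65.48$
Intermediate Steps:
$o = \sqrt{7}$ ($o = \sqrt{8 - 1} = \sqrt{7} \approx 2.6458$)
$7 \left(o - 12\right) = 7 \left(\sqrt{7} - 12\right) = 7 \left(-12 + \sqrt{7}\right) = -84 + 7 \sqrt{7}$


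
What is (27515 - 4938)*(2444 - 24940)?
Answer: -507892192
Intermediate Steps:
(27515 - 4938)*(2444 - 24940) = 22577*(-22496) = -507892192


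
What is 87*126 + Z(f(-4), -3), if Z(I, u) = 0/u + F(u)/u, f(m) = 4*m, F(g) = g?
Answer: 10963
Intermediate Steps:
Z(I, u) = 1 (Z(I, u) = 0/u + u/u = 0 + 1 = 1)
87*126 + Z(f(-4), -3) = 87*126 + 1 = 10962 + 1 = 10963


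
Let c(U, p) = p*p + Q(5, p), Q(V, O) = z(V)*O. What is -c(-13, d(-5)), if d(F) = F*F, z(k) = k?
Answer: -750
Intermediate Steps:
Q(V, O) = O*V (Q(V, O) = V*O = O*V)
d(F) = F²
c(U, p) = p² + 5*p (c(U, p) = p*p + p*5 = p² + 5*p)
-c(-13, d(-5)) = -(-5)²*(5 + (-5)²) = -25*(5 + 25) = -25*30 = -1*750 = -750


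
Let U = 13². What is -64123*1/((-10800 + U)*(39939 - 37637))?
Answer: 64123/24472562 ≈ 0.0026202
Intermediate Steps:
U = 169
-64123*1/((-10800 + U)*(39939 - 37637)) = -64123*1/((-10800 + 169)*(39939 - 37637)) = -64123/(2302*(-10631)) = -64123/(-24472562) = -64123*(-1/24472562) = 64123/24472562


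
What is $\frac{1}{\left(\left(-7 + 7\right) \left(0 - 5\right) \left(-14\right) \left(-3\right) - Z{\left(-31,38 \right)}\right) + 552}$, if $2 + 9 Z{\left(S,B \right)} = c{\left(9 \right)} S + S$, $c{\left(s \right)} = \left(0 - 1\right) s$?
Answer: $\frac{3}{1574} \approx 0.001906$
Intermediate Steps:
$c{\left(s \right)} = - s$
$Z{\left(S,B \right)} = - \frac{2}{9} - \frac{8 S}{9}$ ($Z{\left(S,B \right)} = - \frac{2}{9} + \frac{\left(-1\right) 9 S + S}{9} = - \frac{2}{9} + \frac{- 9 S + S}{9} = - \frac{2}{9} + \frac{\left(-8\right) S}{9} = - \frac{2}{9} - \frac{8 S}{9}$)
$\frac{1}{\left(\left(-7 + 7\right) \left(0 - 5\right) \left(-14\right) \left(-3\right) - Z{\left(-31,38 \right)}\right) + 552} = \frac{1}{\left(\left(-7 + 7\right) \left(0 - 5\right) \left(-14\right) \left(-3\right) - \left(- \frac{2}{9} - - \frac{248}{9}\right)\right) + 552} = \frac{1}{\left(0 \left(-5\right) \left(-14\right) \left(-3\right) - \left(- \frac{2}{9} + \frac{248}{9}\right)\right) + 552} = \frac{1}{\left(0 \left(-14\right) \left(-3\right) - \frac{82}{3}\right) + 552} = \frac{1}{\left(0 \left(-3\right) - \frac{82}{3}\right) + 552} = \frac{1}{\left(0 - \frac{82}{3}\right) + 552} = \frac{1}{- \frac{82}{3} + 552} = \frac{1}{\frac{1574}{3}} = \frac{3}{1574}$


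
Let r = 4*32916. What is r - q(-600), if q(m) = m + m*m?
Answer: -227736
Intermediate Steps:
q(m) = m + m²
r = 131664
r - q(-600) = 131664 - (-600)*(1 - 600) = 131664 - (-600)*(-599) = 131664 - 1*359400 = 131664 - 359400 = -227736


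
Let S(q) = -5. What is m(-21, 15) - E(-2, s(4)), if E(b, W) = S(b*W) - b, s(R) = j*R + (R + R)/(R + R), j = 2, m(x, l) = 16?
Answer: 19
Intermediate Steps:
s(R) = 1 + 2*R (s(R) = 2*R + (R + R)/(R + R) = 2*R + (2*R)/((2*R)) = 2*R + (2*R)*(1/(2*R)) = 2*R + 1 = 1 + 2*R)
E(b, W) = -5 - b
m(-21, 15) - E(-2, s(4)) = 16 - (-5 - 1*(-2)) = 16 - (-5 + 2) = 16 - 1*(-3) = 16 + 3 = 19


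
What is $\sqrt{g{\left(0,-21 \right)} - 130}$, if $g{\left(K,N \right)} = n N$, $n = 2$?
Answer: $2 i \sqrt{43} \approx 13.115 i$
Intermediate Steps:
$g{\left(K,N \right)} = 2 N$
$\sqrt{g{\left(0,-21 \right)} - 130} = \sqrt{2 \left(-21\right) - 130} = \sqrt{-42 - 130} = \sqrt{-172} = 2 i \sqrt{43}$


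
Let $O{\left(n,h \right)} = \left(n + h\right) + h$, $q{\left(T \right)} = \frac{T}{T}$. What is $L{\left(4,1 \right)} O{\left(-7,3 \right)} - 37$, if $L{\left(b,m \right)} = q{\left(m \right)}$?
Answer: $-38$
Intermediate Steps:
$q{\left(T \right)} = 1$
$O{\left(n,h \right)} = n + 2 h$ ($O{\left(n,h \right)} = \left(h + n\right) + h = n + 2 h$)
$L{\left(b,m \right)} = 1$
$L{\left(4,1 \right)} O{\left(-7,3 \right)} - 37 = 1 \left(-7 + 2 \cdot 3\right) - 37 = 1 \left(-7 + 6\right) - 37 = 1 \left(-1\right) - 37 = -1 - 37 = -38$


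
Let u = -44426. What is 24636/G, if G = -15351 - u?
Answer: 24636/29075 ≈ 0.84733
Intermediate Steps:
G = 29075 (G = -15351 - 1*(-44426) = -15351 + 44426 = 29075)
24636/G = 24636/29075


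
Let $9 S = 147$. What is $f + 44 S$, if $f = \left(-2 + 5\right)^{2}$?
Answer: $\frac{2183}{3} \approx 727.67$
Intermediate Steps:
$S = \frac{49}{3}$ ($S = \frac{1}{9} \cdot 147 = \frac{49}{3} \approx 16.333$)
$f = 9$ ($f = 3^{2} = 9$)
$f + 44 S = 9 + 44 \cdot \frac{49}{3} = 9 + \frac{2156}{3} = \frac{2183}{3}$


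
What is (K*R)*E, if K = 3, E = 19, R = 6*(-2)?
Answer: -684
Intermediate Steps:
R = -12
(K*R)*E = (3*(-12))*19 = -36*19 = -684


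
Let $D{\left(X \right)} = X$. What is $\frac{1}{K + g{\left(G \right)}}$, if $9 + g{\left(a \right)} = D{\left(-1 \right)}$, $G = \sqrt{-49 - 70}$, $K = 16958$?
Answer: $\frac{1}{16948} \approx 5.9004 \cdot 10^{-5}$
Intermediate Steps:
$G = i \sqrt{119}$ ($G = \sqrt{-119} = i \sqrt{119} \approx 10.909 i$)
$g{\left(a \right)} = -10$ ($g{\left(a \right)} = -9 - 1 = -10$)
$\frac{1}{K + g{\left(G \right)}} = \frac{1}{16958 - 10} = \frac{1}{16948}$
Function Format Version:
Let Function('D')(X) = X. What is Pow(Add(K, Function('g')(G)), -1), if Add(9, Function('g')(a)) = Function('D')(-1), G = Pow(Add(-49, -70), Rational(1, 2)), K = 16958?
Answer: Rational(1, 16948) ≈ 5.9004e-5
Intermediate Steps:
G = Mul(I, Pow(119, Rational(1, 2))) (G = Pow(-119, Rational(1, 2)) = Mul(I, Pow(119, Rational(1, 2))) ≈ Mul(10.909, I))
Function('g')(a) = -10 (Function('g')(a) = Add(-9, -1) = -10)
Pow(Add(K, Function('g')(G)), -1) = Pow(Add(16958, -10), -1) = Pow(16948, -1) = Rational(1, 16948)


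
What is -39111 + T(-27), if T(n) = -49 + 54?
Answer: -39106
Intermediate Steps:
T(n) = 5
-39111 + T(-27) = -39111 + 5 = -39106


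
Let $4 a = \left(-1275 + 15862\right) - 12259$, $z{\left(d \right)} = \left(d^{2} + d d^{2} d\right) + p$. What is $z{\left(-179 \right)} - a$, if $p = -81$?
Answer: $1026657059$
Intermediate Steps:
$z{\left(d \right)} = -81 + d^{2} + d^{4}$ ($z{\left(d \right)} = \left(d^{2} + d d^{2} d\right) - 81 = \left(d^{2} + d^{3} d\right) - 81 = \left(d^{2} + d^{4}\right) - 81 = -81 + d^{2} + d^{4}$)
$a = 582$ ($a = \frac{\left(-1275 + 15862\right) - 12259}{4} = \frac{14587 - 12259}{4} = \frac{1}{4} \cdot 2328 = 582$)
$z{\left(-179 \right)} - a = \left(-81 + \left(-179\right)^{2} + \left(-179\right)^{4}\right) - 582 = \left(-81 + 32041 + 1026625681\right) - 582 = 1026657641 - 582 = 1026657059$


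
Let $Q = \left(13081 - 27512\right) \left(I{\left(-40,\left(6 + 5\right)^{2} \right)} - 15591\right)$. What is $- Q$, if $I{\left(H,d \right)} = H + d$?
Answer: $-223824810$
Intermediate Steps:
$Q = 223824810$ ($Q = \left(13081 - 27512\right) \left(\left(-40 + \left(6 + 5\right)^{2}\right) - 15591\right) = - 14431 \left(\left(-40 + 11^{2}\right) - 15591\right) = - 14431 \left(\left(-40 + 121\right) - 15591\right) = - 14431 \left(81 - 15591\right) = \left(-14431\right) \left(-15510\right) = 223824810$)
$- Q = \left(-1\right) 223824810 = -223824810$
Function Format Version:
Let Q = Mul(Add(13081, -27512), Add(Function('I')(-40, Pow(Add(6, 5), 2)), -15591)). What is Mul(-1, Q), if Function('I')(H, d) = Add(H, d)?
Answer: -223824810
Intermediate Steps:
Q = 223824810 (Q = Mul(Add(13081, -27512), Add(Add(-40, Pow(Add(6, 5), 2)), -15591)) = Mul(-14431, Add(Add(-40, Pow(11, 2)), -15591)) = Mul(-14431, Add(Add(-40, 121), -15591)) = Mul(-14431, Add(81, -15591)) = Mul(-14431, -15510) = 223824810)
Mul(-1, Q) = Mul(-1, 223824810) = -223824810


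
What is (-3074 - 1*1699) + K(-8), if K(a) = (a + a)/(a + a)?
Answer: -4772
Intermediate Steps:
K(a) = 1 (K(a) = (2*a)/((2*a)) = (2*a)*(1/(2*a)) = 1)
(-3074 - 1*1699) + K(-8) = (-3074 - 1*1699) + 1 = (-3074 - 1699) + 1 = -4773 + 1 = -4772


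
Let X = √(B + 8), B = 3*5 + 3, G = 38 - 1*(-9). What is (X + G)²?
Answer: (47 + √26)² ≈ 2714.3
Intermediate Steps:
G = 47 (G = 38 + 9 = 47)
B = 18 (B = 15 + 3 = 18)
X = √26 (X = √(18 + 8) = √26 ≈ 5.0990)
(X + G)² = (√26 + 47)² = (47 + √26)²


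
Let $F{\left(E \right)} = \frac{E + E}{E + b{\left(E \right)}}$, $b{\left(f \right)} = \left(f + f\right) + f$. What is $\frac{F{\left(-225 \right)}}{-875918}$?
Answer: $- \frac{1}{1751836} \approx -5.7083 \cdot 10^{-7}$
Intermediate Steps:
$b{\left(f \right)} = 3 f$ ($b{\left(f \right)} = 2 f + f = 3 f$)
$F{\left(E \right)} = \frac{1}{2}$ ($F{\left(E \right)} = \frac{E + E}{E + 3 E} = \frac{2 E}{4 E} = 2 E \frac{1}{4 E} = \frac{1}{2}$)
$\frac{F{\left(-225 \right)}}{-875918} = \frac{1}{2 \left(-875918\right)} = \frac{1}{2} \left(- \frac{1}{875918}\right) = - \frac{1}{1751836}$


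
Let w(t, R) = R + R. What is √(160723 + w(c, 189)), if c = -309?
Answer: √161101 ≈ 401.37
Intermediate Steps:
w(t, R) = 2*R
√(160723 + w(c, 189)) = √(160723 + 2*189) = √(160723 + 378) = √161101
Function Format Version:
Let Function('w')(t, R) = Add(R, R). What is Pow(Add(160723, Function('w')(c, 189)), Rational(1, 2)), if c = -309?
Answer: Pow(161101, Rational(1, 2)) ≈ 401.37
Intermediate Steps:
Function('w')(t, R) = Mul(2, R)
Pow(Add(160723, Function('w')(c, 189)), Rational(1, 2)) = Pow(Add(160723, Mul(2, 189)), Rational(1, 2)) = Pow(Add(160723, 378), Rational(1, 2)) = Pow(161101, Rational(1, 2))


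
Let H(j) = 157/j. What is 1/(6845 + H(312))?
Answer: 312/2135797 ≈ 0.00014608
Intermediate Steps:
1/(6845 + H(312)) = 1/(6845 + 157/312) = 1/(2135797/312) = 312/2135797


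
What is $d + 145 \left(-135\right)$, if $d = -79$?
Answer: $-19654$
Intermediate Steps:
$d + 145 \left(-135\right) = -79 + 145 \left(-135\right) = -79 - 19575 = -19654$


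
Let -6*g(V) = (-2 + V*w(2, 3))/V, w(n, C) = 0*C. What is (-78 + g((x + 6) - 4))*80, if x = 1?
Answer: -56080/9 ≈ -6231.1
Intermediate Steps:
w(n, C) = 0
g(V) = 1/(3*V) (g(V) = -(-2 + V*0)/(6*V) = -(-2 + 0)/(6*V) = -(-1)/(3*V) = 1/(3*V))
(-78 + g((x + 6) - 4))*80 = (-78 + 1/(3*((1 + 6) - 4)))*80 = (-78 + 1/(3*(7 - 4)))*80 = (-78 + (1/3)/3)*80 = (-78 + (1/3)*(1/3))*80 = (-78 + 1/9)*80 = -701/9*80 = -56080/9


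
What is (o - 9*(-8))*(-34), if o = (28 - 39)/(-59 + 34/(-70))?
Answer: -2554913/1041 ≈ -2454.3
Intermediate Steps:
o = 385/2082 (o = -11/(-59 + 34*(-1/70)) = -11/(-59 - 17/35) = -11/(-2082/35) = -11*(-35/2082) = 385/2082 ≈ 0.18492)
(o - 9*(-8))*(-34) = (385/2082 - 9*(-8))*(-34) = (385/2082 + 72)*(-34) = (150289/2082)*(-34) = -2554913/1041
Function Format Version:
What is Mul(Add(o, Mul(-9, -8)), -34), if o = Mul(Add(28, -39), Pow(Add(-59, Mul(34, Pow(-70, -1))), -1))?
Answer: Rational(-2554913, 1041) ≈ -2454.3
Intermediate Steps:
o = Rational(385, 2082) (o = Mul(-11, Pow(Add(-59, Mul(34, Rational(-1, 70))), -1)) = Mul(-11, Pow(Add(-59, Rational(-17, 35)), -1)) = Mul(-11, Pow(Rational(-2082, 35), -1)) = Mul(-11, Rational(-35, 2082)) = Rational(385, 2082) ≈ 0.18492)
Mul(Add(o, Mul(-9, -8)), -34) = Mul(Add(Rational(385, 2082), Mul(-9, -8)), -34) = Mul(Add(Rational(385, 2082), 72), -34) = Mul(Rational(150289, 2082), -34) = Rational(-2554913, 1041)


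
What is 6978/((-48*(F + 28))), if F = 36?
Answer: -1163/512 ≈ -2.2715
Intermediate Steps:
6978/((-48*(F + 28))) = 6978/((-48*(36 + 28))) = 6978/((-48*64)) = 6978/(-3072) = 6978*(-1/3072) = -1163/512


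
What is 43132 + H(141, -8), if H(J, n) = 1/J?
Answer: 6081613/141 ≈ 43132.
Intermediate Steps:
43132 + H(141, -8) = 43132 + 1/141 = 6081613/141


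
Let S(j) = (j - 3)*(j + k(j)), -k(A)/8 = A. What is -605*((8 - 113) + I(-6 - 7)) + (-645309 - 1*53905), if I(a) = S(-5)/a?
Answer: -8433357/13 ≈ -6.4872e+5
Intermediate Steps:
k(A) = -8*A
S(j) = -7*j*(-3 + j) (S(j) = (j - 3)*(j - 8*j) = (-3 + j)*(-7*j) = -7*j*(-3 + j))
I(a) = -280/a (I(a) = (7*(-5)*(3 - 1*(-5)))/a = (7*(-5)*(3 + 5))/a = (7*(-5)*8)/a = -280/a)
-605*((8 - 113) + I(-6 - 7)) + (-645309 - 1*53905) = -605*((8 - 113) - 280/(-6 - 7)) + (-645309 - 1*53905) = -605*(-105 - 280/(-13)) + (-645309 - 53905) = -605*(-105 - 280*(-1/13)) - 699214 = -605*(-105 + 280/13) - 699214 = -605*(-1085/13) - 699214 = 656425/13 - 699214 = -8433357/13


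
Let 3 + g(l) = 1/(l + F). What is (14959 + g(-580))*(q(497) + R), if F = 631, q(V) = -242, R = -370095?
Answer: -282477139109/51 ≈ -5.5388e+9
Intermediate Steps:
g(l) = -3 + 1/(631 + l) (g(l) = -3 + 1/(l + 631) = -3 + 1/(631 + l))
(14959 + g(-580))*(q(497) + R) = (14959 + (-1892 - 3*(-580))/(631 - 580))*(-242 - 370095) = (14959 + (-1892 + 1740)/51)*(-370337) = (14959 + (1/51)*(-152))*(-370337) = (14959 - 152/51)*(-370337) = (762757/51)*(-370337) = -282477139109/51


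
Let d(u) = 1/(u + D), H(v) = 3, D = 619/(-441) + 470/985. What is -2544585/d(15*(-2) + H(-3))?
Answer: 2057863566760/28959 ≈ 7.1061e+7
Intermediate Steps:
D = -80489/86877 (D = 619*(-1/441) + 470*(1/985) = -619/441 + 94/197 = -80489/86877 ≈ -0.92647)
d(u) = 1/(-80489/86877 + u) (d(u) = 1/(u - 80489/86877) = 1/(-80489/86877 + u))
-2544585/d(15*(-2) + H(-3)) = -2544585/(86877/(-80489 + 86877*(15*(-2) + 3))) = -2544585/(86877/(-80489 + 86877*(-30 + 3))) = -2544585/(86877/(-80489 + 86877*(-27))) = -2544585/(86877/(-80489 - 2345679)) = -2544585/(86877/(-2426168)) = -2544585/(86877*(-1/2426168)) = -2544585/(-86877/2426168) = -2544585*(-2426168/86877) = 2057863566760/28959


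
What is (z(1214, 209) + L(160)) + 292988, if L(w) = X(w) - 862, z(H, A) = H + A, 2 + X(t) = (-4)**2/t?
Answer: 2935471/10 ≈ 2.9355e+5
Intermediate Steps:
X(t) = -2 + 16/t (X(t) = -2 + (-4)**2/t = -2 + 16/t)
z(H, A) = A + H
L(w) = -864 + 16/w (L(w) = (-2 + 16/w) - 862 = -864 + 16/w)
(z(1214, 209) + L(160)) + 292988 = ((209 + 1214) + (-864 + 16/160)) + 292988 = (1423 + (-864 + 16*(1/160))) + 292988 = (1423 + (-864 + 1/10)) + 292988 = (1423 - 8639/10) + 292988 = 5591/10 + 292988 = 2935471/10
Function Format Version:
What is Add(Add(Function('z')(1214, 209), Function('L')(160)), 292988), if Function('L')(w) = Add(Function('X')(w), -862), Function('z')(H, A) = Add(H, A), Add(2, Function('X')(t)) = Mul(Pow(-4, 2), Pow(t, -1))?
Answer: Rational(2935471, 10) ≈ 2.9355e+5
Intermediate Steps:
Function('X')(t) = Add(-2, Mul(16, Pow(t, -1))) (Function('X')(t) = Add(-2, Mul(Pow(-4, 2), Pow(t, -1))) = Add(-2, Mul(16, Pow(t, -1))))
Function('z')(H, A) = Add(A, H)
Function('L')(w) = Add(-864, Mul(16, Pow(w, -1))) (Function('L')(w) = Add(Add(-2, Mul(16, Pow(w, -1))), -862) = Add(-864, Mul(16, Pow(w, -1))))
Add(Add(Function('z')(1214, 209), Function('L')(160)), 292988) = Add(Add(Add(209, 1214), Add(-864, Mul(16, Pow(160, -1)))), 292988) = Add(Add(1423, Add(-864, Mul(16, Rational(1, 160)))), 292988) = Add(Add(1423, Add(-864, Rational(1, 10))), 292988) = Add(Add(1423, Rational(-8639, 10)), 292988) = Add(Rational(5591, 10), 292988) = Rational(2935471, 10)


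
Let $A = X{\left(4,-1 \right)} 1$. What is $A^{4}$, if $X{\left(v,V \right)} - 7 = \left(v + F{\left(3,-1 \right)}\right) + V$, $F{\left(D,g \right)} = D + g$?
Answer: $20736$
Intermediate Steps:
$X{\left(v,V \right)} = 9 + V + v$ ($X{\left(v,V \right)} = 7 + \left(\left(v + \left(3 - 1\right)\right) + V\right) = 7 + \left(\left(v + 2\right) + V\right) = 7 + \left(\left(2 + v\right) + V\right) = 7 + \left(2 + V + v\right) = 9 + V + v$)
$A = 12$ ($A = \left(9 - 1 + 4\right) 1 = 12 \cdot 1 = 12$)
$A^{4} = 12^{4} = 20736$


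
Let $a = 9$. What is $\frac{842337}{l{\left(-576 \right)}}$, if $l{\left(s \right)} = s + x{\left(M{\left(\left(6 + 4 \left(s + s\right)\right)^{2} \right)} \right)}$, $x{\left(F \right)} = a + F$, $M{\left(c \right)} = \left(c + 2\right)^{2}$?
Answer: $\frac{842337}{448524880700269} \approx 1.878 \cdot 10^{-9}$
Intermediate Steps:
$M{\left(c \right)} = \left(2 + c\right)^{2}$
$x{\left(F \right)} = 9 + F$
$l{\left(s \right)} = 9 + s + \left(2 + \left(6 + 8 s\right)^{2}\right)^{2}$ ($l{\left(s \right)} = s + \left(9 + \left(2 + \left(6 + 4 \left(s + s\right)\right)^{2}\right)^{2}\right) = s + \left(9 + \left(2 + \left(6 + 4 \cdot 2 s\right)^{2}\right)^{2}\right) = s + \left(9 + \left(2 + \left(6 + 8 s\right)^{2}\right)^{2}\right) = 9 + s + \left(2 + \left(6 + 8 s\right)^{2}\right)^{2}$)
$\frac{842337}{l{\left(-576 \right)}} = \frac{842337}{9 - 576 + 4 \left(1 + 2 \left(3 + 4 \left(-576\right)\right)^{2}\right)^{2}} = \frac{842337}{9 - 576 + 4 \left(1 + 2 \left(3 - 2304\right)^{2}\right)^{2}} = \frac{842337}{9 - 576 + 4 \left(1 + 2 \left(-2301\right)^{2}\right)^{2}} = \frac{842337}{9 - 576 + 4 \left(1 + 2 \cdot 5294601\right)^{2}} = \frac{842337}{9 - 576 + 4 \left(1 + 10589202\right)^{2}} = \frac{842337}{9 - 576 + 4 \cdot 10589203^{2}} = \frac{842337}{9 - 576 + 4 \cdot 112131220175209} = \frac{842337}{9 - 576 + 448524880700836} = \frac{842337}{448524880700269}$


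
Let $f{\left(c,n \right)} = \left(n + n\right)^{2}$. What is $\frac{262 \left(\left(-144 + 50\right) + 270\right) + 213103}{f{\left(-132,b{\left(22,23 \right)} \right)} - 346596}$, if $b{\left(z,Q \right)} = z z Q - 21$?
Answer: $\frac{259215}{493470688} \approx 0.00052529$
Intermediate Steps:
$b{\left(z,Q \right)} = -21 + Q z^{2}$ ($b{\left(z,Q \right)} = z^{2} Q - 21 = Q z^{2} - 21 = -21 + Q z^{2}$)
$f{\left(c,n \right)} = 4 n^{2}$ ($f{\left(c,n \right)} = \left(2 n\right)^{2} = 4 n^{2}$)
$\frac{262 \left(\left(-144 + 50\right) + 270\right) + 213103}{f{\left(-132,b{\left(22,23 \right)} \right)} - 346596} = \frac{262 \left(\left(-144 + 50\right) + 270\right) + 213103}{4 \left(-21 + 23 \cdot 22^{2}\right)^{2} - 346596} = \frac{262 \left(-94 + 270\right) + 213103}{4 \left(-21 + 23 \cdot 484\right)^{2} - 346596} = \frac{262 \cdot 176 + 213103}{4 \left(-21 + 11132\right)^{2} - 346596} = \frac{46112 + 213103}{4 \cdot 11111^{2} - 346596} = \frac{259215}{4 \cdot 123454321 - 346596} = \frac{259215}{493817284 - 346596} = \frac{259215}{493470688}$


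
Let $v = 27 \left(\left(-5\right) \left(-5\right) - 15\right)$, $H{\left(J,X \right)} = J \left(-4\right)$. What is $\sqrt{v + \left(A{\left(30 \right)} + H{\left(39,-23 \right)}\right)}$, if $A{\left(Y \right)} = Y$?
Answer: $12$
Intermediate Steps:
$H{\left(J,X \right)} = - 4 J$
$v = 270$ ($v = 27 \left(25 - 15\right) = 27 \cdot 10 = 270$)
$\sqrt{v + \left(A{\left(30 \right)} + H{\left(39,-23 \right)}\right)} = \sqrt{270 + \left(30 - 156\right)} = \sqrt{270 - 126} = \sqrt{144} = 12$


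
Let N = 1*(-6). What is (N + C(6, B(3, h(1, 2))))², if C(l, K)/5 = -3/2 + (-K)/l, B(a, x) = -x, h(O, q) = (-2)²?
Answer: 3721/36 ≈ 103.36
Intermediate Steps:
h(O, q) = 4
C(l, K) = -15/2 - 5*K/l (C(l, K) = 5*(-3/2 + (-K)/l) = 5*(-3*½ - K/l) = 5*(-3/2 - K/l) = -15/2 - 5*K/l)
N = -6
(N + C(6, B(3, h(1, 2))))² = (-6 + (-15/2 - 5*(-1*4)/6))² = (-6 + (-15/2 - 5*(-4)*⅙))² = (-6 + (-15/2 + 10/3))² = (-6 - 25/6)² = (-61/6)² = 3721/36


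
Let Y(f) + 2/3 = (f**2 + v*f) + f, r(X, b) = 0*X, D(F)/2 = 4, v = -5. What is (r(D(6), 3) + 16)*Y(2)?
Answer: -224/3 ≈ -74.667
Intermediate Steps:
D(F) = 8 (D(F) = 2*4 = 8)
r(X, b) = 0
Y(f) = -2/3 + f**2 - 4*f (Y(f) = -2/3 + ((f**2 - 5*f) + f) = -2/3 + (f**2 - 4*f) = -2/3 + f**2 - 4*f)
(r(D(6), 3) + 16)*Y(2) = (0 + 16)*(-2/3 + 2**2 - 4*2) = 16*(-2/3 + 4 - 8) = 16*(-14/3) = -224/3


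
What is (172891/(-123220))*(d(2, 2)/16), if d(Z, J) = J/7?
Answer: -172891/6900320 ≈ -0.025055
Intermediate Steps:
d(Z, J) = J/7 (d(Z, J) = J*(⅐) = J/7)
(172891/(-123220))*(d(2, 2)/16) = (172891/(-123220))*(((⅐)*2)/16) = (172891*(-1/123220))*((2/7)*(1/16)) = -172891/123220*1/56 = -172891/6900320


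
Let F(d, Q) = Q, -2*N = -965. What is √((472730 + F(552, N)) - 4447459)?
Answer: I*√15896986/2 ≈ 1993.6*I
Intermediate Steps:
N = 965/2 (N = -½*(-965) = 965/2 ≈ 482.50)
√((472730 + F(552, N)) - 4447459) = √((472730 + 965/2) - 4447459) = √(946425/2 - 4447459) = √(-7948493/2) = I*√15896986/2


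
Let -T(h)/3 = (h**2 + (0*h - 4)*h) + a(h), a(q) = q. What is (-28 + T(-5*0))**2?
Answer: 784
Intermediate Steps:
T(h) = -3*h**2 + 9*h (T(h) = -3*((h**2 + (0*h - 4)*h) + h) = -3*((h**2 + (0 - 4)*h) + h) = -3*((h**2 - 4*h) + h) = -3*(h**2 - 3*h) = -3*h**2 + 9*h)
(-28 + T(-5*0))**2 = (-28 + 3*(-5*0)*(3 - (-5)*0))**2 = (-28 + 3*0*(3 - 1*0))**2 = (-28 + 3*0*(3 + 0))**2 = (-28 + 3*0*3)**2 = (-28 + 0)**2 = (-28)**2 = 784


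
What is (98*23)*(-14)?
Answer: -31556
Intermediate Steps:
(98*23)*(-14) = 2254*(-14) = -31556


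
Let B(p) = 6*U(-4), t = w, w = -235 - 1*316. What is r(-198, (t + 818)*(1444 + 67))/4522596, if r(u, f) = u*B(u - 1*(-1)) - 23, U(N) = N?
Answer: 4729/4522596 ≈ 0.0010456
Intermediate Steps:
w = -551 (w = -235 - 316 = -551)
t = -551
B(p) = -24 (B(p) = 6*(-4) = -24)
r(u, f) = -23 - 24*u (r(u, f) = u*(-24) - 23 = -24*u - 23 = -23 - 24*u)
r(-198, (t + 818)*(1444 + 67))/4522596 = (-23 - 24*(-198))/4522596 = (-23 + 4752)*(1/4522596) = 4729*(1/4522596) = 4729/4522596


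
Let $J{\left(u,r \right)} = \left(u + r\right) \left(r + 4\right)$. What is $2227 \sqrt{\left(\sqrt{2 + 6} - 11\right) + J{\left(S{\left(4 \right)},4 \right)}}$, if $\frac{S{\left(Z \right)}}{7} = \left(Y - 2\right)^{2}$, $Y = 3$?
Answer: $2227 \sqrt{77 + 2 \sqrt{2}} \approx 19898.0$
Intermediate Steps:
$S{\left(Z \right)} = 7$ ($S{\left(Z \right)} = 7 \left(3 - 2\right)^{2} = 7 \cdot 1^{2} = 7 \cdot 1 = 7$)
$J{\left(u,r \right)} = \left(4 + r\right) \left(r + u\right)$ ($J{\left(u,r \right)} = \left(r + u\right) \left(4 + r\right) = \left(4 + r\right) \left(r + u\right)$)
$2227 \sqrt{\left(\sqrt{2 + 6} - 11\right) + J{\left(S{\left(4 \right)},4 \right)}} = 2227 \sqrt{\left(\sqrt{2 + 6} - 11\right) + \left(4^{2} + 4 \cdot 4 + 4 \cdot 7 + 4 \cdot 7\right)} = 2227 \sqrt{\left(\sqrt{8} - 11\right) + \left(16 + 16 + 28 + 28\right)} = 2227 \sqrt{\left(2 \sqrt{2} - 11\right) + 88} = 2227 \sqrt{\left(-11 + 2 \sqrt{2}\right) + 88} = 2227 \sqrt{77 + 2 \sqrt{2}}$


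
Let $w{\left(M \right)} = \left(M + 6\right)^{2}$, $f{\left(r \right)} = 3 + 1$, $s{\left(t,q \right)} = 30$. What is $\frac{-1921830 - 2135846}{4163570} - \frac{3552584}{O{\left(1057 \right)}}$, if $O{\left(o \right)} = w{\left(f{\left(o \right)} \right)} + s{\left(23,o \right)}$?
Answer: $- \frac{739597983138}{27063205} \approx -27329.0$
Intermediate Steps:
$f{\left(r \right)} = 4$
$w{\left(M \right)} = \left(6 + M\right)^{2}$
$O{\left(o \right)} = 130$ ($O{\left(o \right)} = \left(6 + 4\right)^{2} + 30 = 10^{2} + 30 = 100 + 30 = 130$)
$\frac{-1921830 - 2135846}{4163570} - \frac{3552584}{O{\left(1057 \right)}} = \frac{-1921830 - 2135846}{4163570} - \frac{3552584}{130} = \left(-1921830 - 2135846\right) \frac{1}{4163570} - \frac{1776292}{65} = \left(-4057676\right) \frac{1}{4163570} - \frac{1776292}{65} = - \frac{2028838}{2081785} - \frac{1776292}{65} = - \frac{739597983138}{27063205}$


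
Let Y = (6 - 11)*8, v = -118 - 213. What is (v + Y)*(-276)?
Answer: 102396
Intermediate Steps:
v = -331
Y = -40 (Y = -5*8 = -40)
(v + Y)*(-276) = (-331 - 40)*(-276) = -371*(-276) = 102396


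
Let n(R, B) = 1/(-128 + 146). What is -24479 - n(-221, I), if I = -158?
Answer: -440623/18 ≈ -24479.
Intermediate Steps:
n(R, B) = 1/18
-24479 - n(-221, I) = -24479 - 1*1/18 = -24479 - 1/18 = -440623/18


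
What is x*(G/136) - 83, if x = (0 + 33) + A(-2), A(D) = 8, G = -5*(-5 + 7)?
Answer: -5849/68 ≈ -86.015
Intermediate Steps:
G = -10 (G = -5*2 = -10)
x = 41 (x = (0 + 33) + 8 = 33 + 8 = 41)
x*(G/136) - 83 = 41*(-10/136) - 83 = 41*(-10*1/136) - 83 = 41*(-5/68) - 83 = -205/68 - 83 = -5849/68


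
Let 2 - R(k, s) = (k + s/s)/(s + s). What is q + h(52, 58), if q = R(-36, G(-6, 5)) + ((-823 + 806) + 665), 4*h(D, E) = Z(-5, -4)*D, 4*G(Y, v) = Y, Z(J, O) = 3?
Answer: 2032/3 ≈ 677.33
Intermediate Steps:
G(Y, v) = Y/4
R(k, s) = 2 - (1 + k)/(2*s) (R(k, s) = 2 - (k + s/s)/(s + s) = 2 - (k + 1)/(2*s) = 2 - (1 + k)*1/(2*s) = 2 - (1 + k)/(2*s))
h(D, E) = 3*D/4 (h(D, E) = (3*D)/4 = 3*D/4)
q = 1915/3 (q = (-1 - 1*(-36) + 4*((¼)*(-6)))/(2*(((¼)*(-6)))) + ((-823 + 806) + 665) = (-1 + 36 + 4*(-3/2))/(2*(-3/2)) + (-17 + 665) = (½)*(-⅔)*(-1 + 36 - 6) + 648 = (½)*(-⅔)*29 + 648 = -29/3 + 648 = 1915/3 ≈ 638.33)
q + h(52, 58) = 1915/3 + (¾)*52 = 1915/3 + 39 = 2032/3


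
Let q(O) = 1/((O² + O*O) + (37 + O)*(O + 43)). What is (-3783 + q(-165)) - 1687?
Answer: -383261019/70066 ≈ -5470.0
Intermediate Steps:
q(O) = 1/(2*O² + (37 + O)*(43 + O)) (q(O) = 1/((O² + O²) + (37 + O)*(43 + O)) = 1/(2*O² + (37 + O)*(43 + O)))
(-3783 + q(-165)) - 1687 = (-3783 + 1/(1591 + 3*(-165)² + 80*(-165))) - 1687 = (-3783 + 1/(1591 + 3*27225 - 13200)) - 1687 = (-3783 + 1/(1591 + 81675 - 13200)) - 1687 = (-3783 + 1/70066) - 1687 = -265059677/70066 - 1687 = -383261019/70066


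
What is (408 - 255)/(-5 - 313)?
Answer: -51/106 ≈ -0.48113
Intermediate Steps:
(408 - 255)/(-5 - 313) = 153/(-318) = 153*(-1/318) = -51/106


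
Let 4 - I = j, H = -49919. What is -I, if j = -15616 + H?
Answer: -65539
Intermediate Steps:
j = -65535 (j = -15616 - 49919 = -65535)
I = 65539 (I = 4 - 1*(-65535) = 4 + 65535 = 65539)
-I = -1*65539 = -65539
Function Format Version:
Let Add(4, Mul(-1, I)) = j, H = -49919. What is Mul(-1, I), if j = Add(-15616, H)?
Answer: -65539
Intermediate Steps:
j = -65535 (j = Add(-15616, -49919) = -65535)
I = 65539 (I = Add(4, Mul(-1, -65535)) = Add(4, 65535) = 65539)
Mul(-1, I) = Mul(-1, 65539) = -65539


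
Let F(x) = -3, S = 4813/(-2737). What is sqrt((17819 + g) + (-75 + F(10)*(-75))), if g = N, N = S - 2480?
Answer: 26*sqrt(171623585)/2737 ≈ 124.45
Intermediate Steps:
S = -4813/2737 (S = 4813*(-1/2737) = -4813/2737 ≈ -1.7585)
N = -6792573/2737 (N = -4813/2737 - 2480 = -6792573/2737 ≈ -2481.8)
g = -6792573/2737 ≈ -2481.8
sqrt((17819 + g) + (-75 + F(10)*(-75))) = sqrt((17819 - 6792573/2737) + (-75 - 3*(-75))) = sqrt(41978030/2737 + (-75 + 225)) = sqrt(41978030/2737 + 150) = sqrt(42388580/2737) = 26*sqrt(171623585)/2737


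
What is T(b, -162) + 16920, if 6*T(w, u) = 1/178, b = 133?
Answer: 18070561/1068 ≈ 16920.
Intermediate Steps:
T(w, u) = 1/1068 (T(w, u) = (⅙)/178 = (⅙)*(1/178) = 1/1068)
T(b, -162) + 16920 = 1/1068 + 16920 = 18070561/1068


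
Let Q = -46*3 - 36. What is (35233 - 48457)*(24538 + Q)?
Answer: -322189536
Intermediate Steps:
Q = -174 (Q = -138 - 36 = -174)
(35233 - 48457)*(24538 + Q) = (35233 - 48457)*(24538 - 174) = -13224*24364 = -322189536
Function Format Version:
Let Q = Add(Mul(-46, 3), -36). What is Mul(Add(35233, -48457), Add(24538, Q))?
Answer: -322189536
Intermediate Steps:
Q = -174 (Q = Add(-138, -36) = -174)
Mul(Add(35233, -48457), Add(24538, Q)) = Mul(Add(35233, -48457), Add(24538, -174)) = Mul(-13224, 24364) = -322189536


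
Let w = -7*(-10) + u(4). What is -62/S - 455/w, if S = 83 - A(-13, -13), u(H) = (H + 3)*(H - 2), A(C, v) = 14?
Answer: -581/92 ≈ -6.3152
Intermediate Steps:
u(H) = (-2 + H)*(3 + H) (u(H) = (3 + H)*(-2 + H) = (-2 + H)*(3 + H))
S = 69 (S = 83 - 1*14 = 83 - 14 = 69)
w = 84 (w = -7*(-10) + (-6 + 4 + 4²) = 70 + (-6 + 4 + 16) = 70 + 14 = 84)
-62/S - 455/w = -62/69 - 455/84 = -62*1/69 - 455*1/84 = -62/69 - 65/12 = -581/92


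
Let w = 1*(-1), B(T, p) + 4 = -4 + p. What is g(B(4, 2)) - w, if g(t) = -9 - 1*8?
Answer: -16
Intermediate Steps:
B(T, p) = -8 + p (B(T, p) = -4 + (-4 + p) = -8 + p)
g(t) = -17 (g(t) = -9 - 8 = -17)
w = -1
g(B(4, 2)) - w = -17 - 1*(-1) = -17 + 1 = -16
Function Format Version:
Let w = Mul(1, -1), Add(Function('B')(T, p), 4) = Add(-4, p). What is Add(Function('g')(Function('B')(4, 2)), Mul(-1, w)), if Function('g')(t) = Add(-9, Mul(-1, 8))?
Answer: -16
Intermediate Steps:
Function('B')(T, p) = Add(-8, p) (Function('B')(T, p) = Add(-4, Add(-4, p)) = Add(-8, p))
Function('g')(t) = -17 (Function('g')(t) = Add(-9, -8) = -17)
w = -1
Add(Function('g')(Function('B')(4, 2)), Mul(-1, w)) = Add(-17, Mul(-1, -1)) = Add(-17, 1) = -16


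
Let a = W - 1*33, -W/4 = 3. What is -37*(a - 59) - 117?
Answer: 3731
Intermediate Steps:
W = -12 (W = -4*3 = -12)
a = -45 (a = -12 - 1*33 = -12 - 33 = -45)
-37*(a - 59) - 117 = -37*(-45 - 59) - 117 = -37*(-104) - 117 = 3848 - 117 = 3731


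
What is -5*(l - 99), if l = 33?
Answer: 330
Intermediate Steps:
-5*(l - 99) = -5*(33 - 99) = -5*(-66) = 330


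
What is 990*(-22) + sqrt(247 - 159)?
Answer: -21780 + 2*sqrt(22) ≈ -21771.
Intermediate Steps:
990*(-22) + sqrt(247 - 159) = -21780 + sqrt(88) = -21780 + 2*sqrt(22)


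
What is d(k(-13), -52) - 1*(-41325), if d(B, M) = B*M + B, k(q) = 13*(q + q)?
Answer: 58563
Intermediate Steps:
k(q) = 26*q (k(q) = 13*(2*q) = 26*q)
d(B, M) = B + B*M
d(k(-13), -52) - 1*(-41325) = (26*(-13))*(1 - 52) - 1*(-41325) = -338*(-51) + 41325 = 17238 + 41325 = 58563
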